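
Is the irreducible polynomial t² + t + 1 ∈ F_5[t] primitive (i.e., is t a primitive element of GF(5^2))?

Write f(t) = t² + t + 1.
|GF(5^2)^×| = 5^2 − 1 = 24. Prime factorization: 24 = 2^3·3.
f is primitive ⇔ t has order 24 in GF(5)[t]/(f), i.e. t^(24/q) ≠ 1 for each prime q | 24.
t^(12) mod f = 1
t^(8) mod f = 4t + 4.
Since t^(12) = 1, the order of t divides 12 < 24; not primitive.

No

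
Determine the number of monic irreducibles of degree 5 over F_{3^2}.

By the necklace-counting formula, N_9(5) = (1/5) Σ_{d|5} μ(5/d)·9^d.
Divisors of 5: 1, 5; μ(5/d) for each: -1, 1.
Σ = − 9^1 + 9^5 = 59040.
N = 59040/5 = 11808.

11808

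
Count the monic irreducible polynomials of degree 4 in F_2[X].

3

The number of monic irreducibles of degree 4 over GF(2) is (1/4)·Σ_{d∣4} μ(4/d) 2^d.
Divisors of 4: 1, 2, 4; μ(4/d) for each: 0, -1, 1.
Σ = − 2^2 + 2^4 = 12.
N = 12/4 = 3.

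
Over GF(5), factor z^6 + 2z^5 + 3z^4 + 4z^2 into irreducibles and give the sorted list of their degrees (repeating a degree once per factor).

1, 1, 1, 3

Write g(z) = z^6 + 2z^5 + 3z^4 + 4z^2.
Roots in GF(5): g(0) = 0 → root; g(1) = 0 → root; g(2) = 2; g(3) = 4; g(4) = 1.
Linear factors from roots: (z), (z + 4).
Complete factorization: g(z) = (z + 4)·(z)^2·(z^3 + 3z^2 + z + 1).
Factor degrees with multiplicity: 1 + 1 + 1 + 3 = 6.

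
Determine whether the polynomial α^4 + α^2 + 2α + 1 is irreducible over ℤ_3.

Yes

Write m(α) = α^4 + α^2 + 2α + 1.
Check for roots in ℤ_3: m(0) = 1; m(1) = 2; m(2) = 1.
No roots, so no linear factors.
Monic irreducibles of degree 2 over GF(3): α^2 + 1, α^2 + α + 2, α^2 + 2α + 2.
None of them divide m (all give nonzero remainder).
No irreducible factor of degree ≤ 2 exists, so m is irreducible over GF(3).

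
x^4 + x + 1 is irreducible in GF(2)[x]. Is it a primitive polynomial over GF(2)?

Write f(x) = x^4 + x + 1.
|GF(2^4)^×| = 2^4 − 1 = 15. Prime factorization: 15 = 3·5.
f is primitive ⇔ x has order 15 in GF(2)[x]/(f), i.e. x^(15/q) ≠ 1 for each prime q | 15.
x^(5) mod f = x^2 + x.
x^(3) mod f = x^3.
None equal 1, so x has full order 15; f is primitive.

Yes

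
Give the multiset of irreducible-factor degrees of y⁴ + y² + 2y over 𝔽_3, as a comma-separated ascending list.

Write h(y) = y⁴ + y² + 2y.
Roots in 𝔽_3: h(0) = 0 → root; h(1) = 1; h(2) = 0 → root.
Linear factors from roots: (y), (y + 1).
Complete factorization: h(y) = (y)·(y + 1)·(y² + 2y + 2).
Factor degrees with multiplicity: 1 + 1 + 2 = 4.

1, 1, 2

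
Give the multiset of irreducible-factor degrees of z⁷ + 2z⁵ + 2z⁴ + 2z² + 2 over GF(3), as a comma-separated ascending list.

Write g(z) = z⁷ + 2z⁵ + 2z⁴ + 2z² + 2.
Roots in GF(3): g(0) = 2; g(1) = 0 → root; g(2) = 0 → root.
Linear factors from roots: (z + 2), (z + 1).
Complete factorization: g(z) = (z + 1)·(z + 2)·(z² + z + 2)·(z³ + 2z² + 2z + 2).
Factor degrees with multiplicity: 1 + 1 + 2 + 3 = 7.

1, 1, 2, 3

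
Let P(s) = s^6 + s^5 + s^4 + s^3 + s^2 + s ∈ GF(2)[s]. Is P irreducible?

Check for roots in GF(2): P(0) = 0 → root; P(1) = 0 → root.
P(0) = 0, so (s) divides P(s); P is reducible.

No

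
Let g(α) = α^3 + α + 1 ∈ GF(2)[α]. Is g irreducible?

Check for roots in GF(2): g(0) = 1; g(1) = 1.
No roots. A degree-3 polynomial over a field with no linear factor is irreducible.

Yes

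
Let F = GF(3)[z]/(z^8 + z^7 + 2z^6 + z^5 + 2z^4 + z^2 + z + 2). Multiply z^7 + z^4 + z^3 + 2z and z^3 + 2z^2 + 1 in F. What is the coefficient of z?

0

Multiply in GF(3)[z]: (z^7 + z^4 + z^3 + 2z)·(z^3 + 2z^2 + 1) = z^10 + 2z^9 + 2z^7 + 2z^5 + 2z^3 + 2z.
Reduce using z^8 ≡ 2z^7 + z^6 + 2z^5 + z^4 + 2z^2 + 2z + 1 (mod z^8 + z^7 + 2z^6 + z^5 + 2z^4 + z^2 + z + 2).
Reduced: 2z^7 + 2z^4.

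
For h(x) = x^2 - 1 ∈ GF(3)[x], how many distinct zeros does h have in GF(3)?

Evaluate at each of the 3 elements of GF(3):
h(0) = 2; h(1) = 0 → root; h(2) = 0 → root.
Roots: {1, 2}.

2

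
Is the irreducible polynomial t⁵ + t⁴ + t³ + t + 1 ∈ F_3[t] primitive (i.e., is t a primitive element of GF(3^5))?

Yes

Write f(t) = t⁵ + t⁴ + t³ + t + 1.
|GF(3^5)^×| = 3^5 − 1 = 242. Prime factorization: 242 = 2·11^2.
f is primitive ⇔ t has order 242 in GF(3)[t]/(f), i.e. t^(242/q) ≠ 1 for each prime q | 242.
t^(121) mod f = 2.
t^(22) mod f = t⁴ + 2t³ + t² + 1.
None equal 1, so t has full order 242; f is primitive.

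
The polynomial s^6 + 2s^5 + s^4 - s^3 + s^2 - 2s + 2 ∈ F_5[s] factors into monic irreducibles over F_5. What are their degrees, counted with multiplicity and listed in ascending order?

6

Write f(s) = s^6 + 2s^5 + s^4 - s^3 + s^2 - 2s + 2.
Roots in F_5: f(0) = 2; f(1) = 4; f(2) = 3; f(3) = 4; f(4) = 1.
Complete factorization: f(s) = (s^6 + 2s^5 + s^4 - s^3 + s^2 - 2s + 2).
Factor degrees with multiplicity: 6 = 6.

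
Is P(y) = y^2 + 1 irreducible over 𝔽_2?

Check for roots in 𝔽_2: P(0) = 1; P(1) = 0 → root.
P(1) = 0, so (y − 1) divides P(y); P is reducible.

No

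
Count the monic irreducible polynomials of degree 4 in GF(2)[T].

3

Gauss's count: N_{2}(4) = (1/4) Σ_{d|4} μ(4/d)·2^d.
Divisors of 4: 1, 2, 4; μ(4/d) for each: 0, -1, 1.
Σ = − 2^2 + 2^4 = 12.
N = 12/4 = 3.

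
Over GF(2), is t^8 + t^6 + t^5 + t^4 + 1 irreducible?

Yes

Write g(t) = t^8 + t^6 + t^5 + t^4 + 1.
Check for roots in GF(2): g(0) = 1; g(1) = 1.
No roots, so no linear factors.
Monic irreducibles of degree 2 over GF(2): t^2 + t + 1.
None of them divide g (all give nonzero remainder).
Monic irreducibles of degree 3 over GF(2): t^3 + t + 1, t^3 + t^2 + 1.
None of them divide g (all give nonzero remainder).
Monic irreducibles of degree 4 over GF(2): t^4 + t + 1, t^4 + t^3 + 1, t^4 + t^3 + t^2 + t + 1.
None of them divide g (all give nonzero remainder).
No irreducible factor of degree ≤ 4 exists, so g is irreducible over GF(2).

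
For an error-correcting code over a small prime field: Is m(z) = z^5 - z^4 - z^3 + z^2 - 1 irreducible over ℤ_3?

Yes

Check for roots in ℤ_3: m(0) = 2; m(1) = 2; m(2) = 2.
No roots, so no linear factors.
Monic irreducibles of degree 2 over GF(3): z^2 + 1, z^2 + z - 1, z^2 - z - 1.
None of them divide m (all give nonzero remainder).
No irreducible factor of degree ≤ 2 exists, so m is irreducible over GF(3).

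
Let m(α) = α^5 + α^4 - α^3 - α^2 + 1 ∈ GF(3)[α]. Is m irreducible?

Check for roots in GF(3): m(0) = 1; m(1) = 1; m(2) = 1.
No roots, so no linear factors.
Monic irreducibles of degree 2 over GF(3): α^2 + 1, α^2 + α - 1, α^2 - α - 1.
None of them divide m (all give nonzero remainder).
No irreducible factor of degree ≤ 2 exists, so m is irreducible over GF(3).

Yes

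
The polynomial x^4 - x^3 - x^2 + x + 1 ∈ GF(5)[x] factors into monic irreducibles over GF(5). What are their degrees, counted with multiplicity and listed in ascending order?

4

Write f(x) = x^4 - x^3 - x^2 + x + 1.
Roots in GF(5): f(0) = 1; f(1) = 1; f(2) = 2; f(3) = 4; f(4) = 1.
Complete factorization: f(x) = (x^4 - x^3 - x^2 + x + 1).
Factor degrees with multiplicity: 4 = 4.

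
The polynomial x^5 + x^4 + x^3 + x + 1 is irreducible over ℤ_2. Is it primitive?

Yes

Write f(x) = x^5 + x^4 + x^3 + x + 1.
|GF(2^5)^×| = 2^5 − 1 = 31. Prime factorization: 31 = 31.
f is primitive ⇔ x has order 31 in GF(2)[x]/(f), i.e. x^(31/q) ≠ 1 for each prime q | 31.
x^(1) mod f = x.
None equal 1, so x has full order 31; f is primitive.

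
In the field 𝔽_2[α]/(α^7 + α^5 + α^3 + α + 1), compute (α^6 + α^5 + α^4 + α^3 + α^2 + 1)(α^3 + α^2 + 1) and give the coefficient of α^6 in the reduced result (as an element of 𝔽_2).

1

Multiply in 𝔽_2[α]: (α^6 + α^5 + α^4 + α^3 + α^2 + 1)·(α^3 + α^2 + 1) = α^9 + α^6 + α^5 + 1.
Reduce using α^7 ≡ α^5 + α^3 + α + 1 (mod α^7 + α^5 + α^3 + α + 1).
Reduced: α^6 + α^5 + α^2 + α.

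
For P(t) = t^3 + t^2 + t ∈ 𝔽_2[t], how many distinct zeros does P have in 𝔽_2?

1

Evaluate at each of the 2 elements of 𝔽_2:
P(0) = 0 → root; P(1) = 1.
Roots: {0}.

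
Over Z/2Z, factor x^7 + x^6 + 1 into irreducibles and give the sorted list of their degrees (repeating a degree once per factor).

Write g(x) = x^7 + x^6 + 1.
Roots in Z/2Z: g(0) = 1; g(1) = 1.
Complete factorization: g(x) = (x^7 + x^6 + 1).
Factor degrees with multiplicity: 7 = 7.

7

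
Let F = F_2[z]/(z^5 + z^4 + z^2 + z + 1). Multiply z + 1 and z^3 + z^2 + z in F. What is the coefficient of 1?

Multiply in F_2[z]: (z + 1)·(z^3 + z^2 + z) = z^4 + z.
Reduced: z^4 + z.

0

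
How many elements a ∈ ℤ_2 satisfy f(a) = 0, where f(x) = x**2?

Evaluate at each of the 2 elements of ℤ_2:
f(0) = 0 → root; f(1) = 1.
Roots: {0}.

1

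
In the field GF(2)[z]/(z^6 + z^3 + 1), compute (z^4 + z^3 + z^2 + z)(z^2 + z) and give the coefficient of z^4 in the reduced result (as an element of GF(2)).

Multiply in GF(2)[z]: (z^4 + z^3 + z^2 + z)·(z^2 + z) = z^6 + z^2.
Reduce using z^6 ≡ z^3 + 1 (mod z^6 + z^3 + 1).
Reduced: z^3 + z^2 + 1.

0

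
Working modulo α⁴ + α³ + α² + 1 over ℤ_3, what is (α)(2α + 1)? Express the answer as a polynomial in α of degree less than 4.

2α^2 + α

Multiply in ℤ_3[α]: (α)·(2α + 1) = 2α² + α.
Reduced: 2α² + α.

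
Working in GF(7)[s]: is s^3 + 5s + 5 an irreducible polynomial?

Yes

Write m(s) = s^3 + 5s + 5.
Check for roots in GF(7): m(0) = 5; m(1) = 4; m(2) = 2; m(3) = 5; m(4) = 5; m(5) = 1; m(6) = 6.
No roots. A degree-3 polynomial over a field with no linear factor is irreducible.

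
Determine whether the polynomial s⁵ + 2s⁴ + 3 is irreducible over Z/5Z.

Write g(s) = s⁵ + 2s⁴ + 3.
Check for roots in Z/5Z: g(0) = 3; g(1) = 1; g(2) = 2; g(3) = 3; g(4) = 4.
No roots, so no linear factors.
Degree-2 irreducible divisors: test the 10 monic irreducibles of degree 2 over GF(5).
None of them divide g (all give nonzero remainder).
No irreducible factor of degree ≤ 2 exists, so g is irreducible over GF(5).

Yes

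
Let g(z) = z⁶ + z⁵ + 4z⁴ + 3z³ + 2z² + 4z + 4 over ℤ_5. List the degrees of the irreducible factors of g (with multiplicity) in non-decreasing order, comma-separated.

2, 2, 2

Roots in ℤ_5: g(0) = 4; g(1) = 4; g(2) = 4; g(3) = 1; g(4) = 3.
Complete factorization: g(z) = (z² + z + 1)·(z² + z + 2)·(z² + 4z + 2).
Factor degrees with multiplicity: 2 + 2 + 2 = 6.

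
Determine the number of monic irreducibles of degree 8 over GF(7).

720300

Gauss's count: N_{7}(8) = (1/8) Σ_{d|8} μ(8/d)·7^d.
Divisors of 8: 1, 2, 4, 8; μ(8/d) for each: 0, 0, -1, 1.
Σ = − 7^4 + 7^8 = 5762400.
N = 5762400/8 = 720300.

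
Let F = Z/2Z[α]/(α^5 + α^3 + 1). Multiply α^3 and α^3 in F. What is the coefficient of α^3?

0

Multiply in Z/2Z[α]: (α^3)·(α^3) = α^6.
Reduce using α^5 ≡ α^3 + 1 (mod α^5 + α^3 + 1).
Reduced: α^4 + α.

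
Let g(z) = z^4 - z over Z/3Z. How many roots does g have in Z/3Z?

2

Evaluate at each of the 3 elements of Z/3Z:
g(0) = 0 → root; g(1) = 0 → root; g(2) = 2.
Roots: {0, 1}.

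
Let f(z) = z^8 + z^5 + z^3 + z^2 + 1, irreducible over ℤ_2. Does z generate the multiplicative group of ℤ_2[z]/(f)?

|GF(2^8)^×| = 2^8 − 1 = 255. Prime factorization: 255 = 3·5·17.
f is primitive ⇔ z has order 255 in GF(2)[z]/(f), i.e. z^(255/q) ≠ 1 for each prime q | 255.
z^(85) mod f = z^7 + z^5 + z^4 + z^3 + z^2 + z.
z^(51) mod f = z^7 + z^6 + z^4 + z^3 + z^2.
z^(15) mod f = z^7 + z^6 + z^5 + z^2.
None equal 1, so z has full order 255; f is primitive.

Yes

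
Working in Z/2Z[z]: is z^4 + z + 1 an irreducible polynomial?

Write P(z) = z^4 + z + 1.
Check for roots in Z/2Z: P(0) = 1; P(1) = 1.
No roots, so no linear factors.
Monic irreducibles of degree 2 over GF(2): z^2 + z + 1.
None of them divide P (all give nonzero remainder).
No irreducible factor of degree ≤ 2 exists, so P is irreducible over GF(2).

Yes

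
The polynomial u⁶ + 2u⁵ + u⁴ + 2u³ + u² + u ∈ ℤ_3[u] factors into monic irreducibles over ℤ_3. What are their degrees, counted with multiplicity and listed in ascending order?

1, 2, 3

Write f(u) = u⁶ + 2u⁵ + u⁴ + 2u³ + u² + u.
Roots in ℤ_3: f(0) = 0 → root; f(1) = 2; f(2) = 1.
Linear factors from roots: (u).
Complete factorization: f(u) = (u)·(u² + u + 2)·(u³ + u² + u + 2).
Factor degrees with multiplicity: 1 + 2 + 3 = 6.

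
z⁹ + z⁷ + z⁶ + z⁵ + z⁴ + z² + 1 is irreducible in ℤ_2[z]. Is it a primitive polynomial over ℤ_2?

Write f(z) = z⁹ + z⁷ + z⁶ + z⁵ + z⁴ + z² + 1.
|GF(2^9)^×| = 2^9 − 1 = 511. Prime factorization: 511 = 7·73.
f is primitive ⇔ z has order 511 in GF(2)[z]/(f), i.e. z^(511/q) ≠ 1 for each prime q | 511.
z^(73) mod f = z⁷ + z² + z.
z^(7) mod f = z⁷.
None equal 1, so z has full order 511; f is primitive.

Yes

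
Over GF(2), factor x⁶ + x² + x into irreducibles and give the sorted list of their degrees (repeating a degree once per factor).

Write f(x) = x⁶ + x² + x.
Roots in GF(2): f(0) = 0 → root; f(1) = 1.
Linear factors from roots: (x).
Complete factorization: f(x) = (x)·(x² + x + 1)·(x³ + x² + 1).
Factor degrees with multiplicity: 1 + 2 + 3 = 6.

1, 2, 3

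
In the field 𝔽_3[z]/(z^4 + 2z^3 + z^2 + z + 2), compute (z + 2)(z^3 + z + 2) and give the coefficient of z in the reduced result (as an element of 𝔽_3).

0

Multiply in 𝔽_3[z]: (z + 2)·(z^3 + z + 2) = z^4 + 2z^3 + z^2 + z + 1.
Reduce using z^4 ≡ z^3 + 2z^2 + 2z + 1 (mod z^4 + 2z^3 + z^2 + z + 2).
Reduced: 2.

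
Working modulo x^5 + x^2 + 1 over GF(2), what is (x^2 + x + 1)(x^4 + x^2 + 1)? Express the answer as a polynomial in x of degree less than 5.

x^2

Multiply in GF(2)[x]: (x^2 + x + 1)·(x^4 + x^2 + 1) = x^6 + x^5 + x^3 + x + 1.
Reduce using x^5 ≡ x^2 + 1 (mod x^5 + x^2 + 1).
Reduced: x^2.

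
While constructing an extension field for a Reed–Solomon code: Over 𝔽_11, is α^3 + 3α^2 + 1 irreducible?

No

Write g(α) = α^3 + 3α^2 + 1.
Check each element of 𝔽_11 for a root: g(0)=1, g(1)=5, g(2)=10, g(3)=0, g(4)=3, g(5)=3, g(6)=6, g(7)=7, g(8)=1, g(9)=5, g(10)=3.
g(3) = 0, so (α − 3) divides g(α); g is reducible.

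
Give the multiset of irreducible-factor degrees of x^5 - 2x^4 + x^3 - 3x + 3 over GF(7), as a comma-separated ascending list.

1, 1, 1, 2

Write h(x) = x^5 - 2x^4 + x^3 - 3x + 3.
Linear factors from roots: (x - 1), (x + 3), (x + 2).
Complete factorization: h(x) = (x + 2)·(x + 3)·(x - 1)·(x^2 + x + 3).
Factor degrees with multiplicity: 1 + 1 + 1 + 2 = 5.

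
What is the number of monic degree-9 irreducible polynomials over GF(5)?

By the necklace-counting formula, N_5(9) = (1/9) Σ_{d|9} μ(9/d)·5^d.
Divisors of 9: 1, 3, 9; μ(9/d) for each: 0, -1, 1.
Σ = − 5^3 + 5^9 = 1953000.
N = 1953000/9 = 217000.

217000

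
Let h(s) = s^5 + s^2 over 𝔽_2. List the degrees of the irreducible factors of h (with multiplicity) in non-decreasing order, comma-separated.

Roots in 𝔽_2: h(0) = 0 → root; h(1) = 0 → root.
Linear factors from roots: (s), (s + 1).
Complete factorization: h(s) = (s + 1)·(s)^2·(s^2 + s + 1).
Factor degrees with multiplicity: 1 + 1 + 1 + 2 = 5.

1, 1, 1, 2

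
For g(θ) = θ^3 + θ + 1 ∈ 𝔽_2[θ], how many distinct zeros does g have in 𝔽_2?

0

Evaluate at each of the 2 elements of 𝔽_2:
g(0) = 1; g(1) = 1.
No element is a root.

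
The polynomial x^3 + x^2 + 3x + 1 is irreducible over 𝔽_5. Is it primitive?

Write f(x) = x^3 + x^2 + 3x + 1.
|GF(5^3)^×| = 5^3 − 1 = 124. Prime factorization: 124 = 2^2·31.
f is primitive ⇔ x has order 124 in GF(5)[x]/(f), i.e. x^(124/q) ≠ 1 for each prime q | 124.
x^(62) mod f = 1
x^(4) mod f = 3x^2 + 2x + 1.
Since x^(62) = 1, the order of x divides 62 < 124; not primitive.

No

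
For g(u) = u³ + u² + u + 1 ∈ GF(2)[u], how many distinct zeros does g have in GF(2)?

1

Evaluate at each of the 2 elements of GF(2):
g(0) = 1; g(1) = 0 → root.
Roots: {1}.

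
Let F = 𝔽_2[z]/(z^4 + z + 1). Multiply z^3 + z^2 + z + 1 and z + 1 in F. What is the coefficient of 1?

0

Multiply in 𝔽_2[z]: (z^3 + z^2 + z + 1)·(z + 1) = z^4 + 1.
Reduce using z^4 ≡ z + 1 (mod z^4 + z + 1).
Reduced: z.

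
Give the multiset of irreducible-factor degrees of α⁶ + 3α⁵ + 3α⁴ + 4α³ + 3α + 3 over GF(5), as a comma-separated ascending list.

Write f(α) = α⁶ + 3α⁵ + 3α⁴ + 4α³ + 3α + 3.
Roots in GF(5): f(0) = 3; f(1) = 2; f(2) = 4; f(3) = 1; f(4) = 2.
Complete factorization: f(α) = (α⁶ + 3α⁵ + 3α⁴ + 4α³ + 3α + 3).
Factor degrees with multiplicity: 6 = 6.

6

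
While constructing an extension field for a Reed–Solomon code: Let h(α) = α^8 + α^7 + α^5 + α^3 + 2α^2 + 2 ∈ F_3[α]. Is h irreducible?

Yes

Check for roots in F_3: h(0) = 2; h(1) = 2; h(2) = 2.
No roots, so no linear factors.
Monic irreducibles of degree 2 over GF(3): α^2 + 1, α^2 + α + 2, α^2 + 2α + 2.
None of them divide h (all give nonzero remainder).
Degree-3 irreducible divisors: test the 8 monic irreducibles of degree 3 over GF(3).
None of them divide h (all give nonzero remainder).
Degree-4 irreducible divisors: test the 18 monic irreducibles of degree 4 over GF(3).
None of them divide h (all give nonzero remainder).
No irreducible factor of degree ≤ 4 exists, so h is irreducible over GF(3).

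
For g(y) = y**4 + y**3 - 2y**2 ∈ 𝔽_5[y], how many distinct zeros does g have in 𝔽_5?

3

Evaluate at each of the 5 elements of 𝔽_5:
g(0) = 0 → root; g(1) = 0 → root; g(2) = 1; g(3) = 0 → root; g(4) = 3.
Roots: {0, 1, 3}.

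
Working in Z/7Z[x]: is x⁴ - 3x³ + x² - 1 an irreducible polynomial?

Yes

Write g(x) = x⁴ - 3x³ + x² - 1.
Check for roots in Z/7Z: g(0) = 6; g(1) = 5; g(2) = 2; g(3) = 1; g(4) = 2; g(5) = 1; g(6) = 4.
No roots, so no linear factors.
Degree-2 irreducible divisors: test the 21 monic irreducibles of degree 2 over GF(7).
None of them divide g (all give nonzero remainder).
No irreducible factor of degree ≤ 2 exists, so g is irreducible over GF(7).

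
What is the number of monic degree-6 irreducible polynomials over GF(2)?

9

The number of monic irreducibles of degree 6 over GF(2) is (1/6)·Σ_{d∣6} μ(6/d) 2^d.
Divisors of 6: 1, 2, 3, 6; μ(6/d) for each: 1, -1, -1, 1.
Σ = 2^1 − 2^2 − 2^3 + 2^6 = 54.
N = 54/6 = 9.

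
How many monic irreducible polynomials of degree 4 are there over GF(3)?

Gauss's count: N_{3}(4) = (1/4) Σ_{d|4} μ(4/d)·3^d.
Divisors of 4: 1, 2, 4; μ(4/d) for each: 0, -1, 1.
Σ = − 3^2 + 3^4 = 72.
N = 72/4 = 18.

18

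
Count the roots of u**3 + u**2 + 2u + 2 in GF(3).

2

Write h(u) = u**3 + u**2 + 2u + 2.
Evaluate at each of the 3 elements of GF(3):
h(0) = 2; h(1) = 0 → root; h(2) = 0 → root.
Roots: {1, 2}.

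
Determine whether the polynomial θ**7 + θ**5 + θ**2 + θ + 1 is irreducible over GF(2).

Write g(θ) = θ**7 + θ**5 + θ**2 + θ + 1.
Check for roots in GF(2): g(0) = 1; g(1) = 1.
No roots, so no linear factors.
Monic irreducibles of degree 2 over GF(2): θ**2 + θ + 1.
None of them divide g (all give nonzero remainder).
Monic irreducibles of degree 3 over GF(2): θ**3 + θ + 1, θ**3 + θ**2 + 1.
None of them divide g (all give nonzero remainder).
No irreducible factor of degree ≤ 3 exists, so g is irreducible over GF(2).

Yes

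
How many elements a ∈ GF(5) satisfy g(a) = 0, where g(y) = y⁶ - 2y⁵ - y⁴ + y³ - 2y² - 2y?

Evaluate at each of the 5 elements of GF(5):
g(0) = 0 → root; g(1) = 0 → root; g(2) = 0 → root; g(3) = 0 → root; g(4) = 1.
Roots: {0, 1, 2, 3}.

4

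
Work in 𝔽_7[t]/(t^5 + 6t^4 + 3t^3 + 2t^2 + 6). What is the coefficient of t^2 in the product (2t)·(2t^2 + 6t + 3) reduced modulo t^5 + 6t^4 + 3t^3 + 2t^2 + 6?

5

Multiply in 𝔽_7[t]: (2t)·(2t^2 + 6t + 3) = 4t^3 + 5t^2 + 6t.
Reduced: 4t^3 + 5t^2 + 6t.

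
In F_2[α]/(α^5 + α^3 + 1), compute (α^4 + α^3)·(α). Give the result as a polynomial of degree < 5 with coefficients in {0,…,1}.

α^4 + α^3 + 1

Multiply in F_2[α]: (α^4 + α^3)·(α) = α^5 + α^4.
Reduce using α^5 ≡ α^3 + 1 (mod α^5 + α^3 + 1).
Reduced: α^4 + α^3 + 1.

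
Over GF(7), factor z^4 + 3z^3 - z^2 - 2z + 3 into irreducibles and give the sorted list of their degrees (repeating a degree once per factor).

Write f(z) = z^4 + 3z^3 - z^2 - 2z + 3.
Linear factors from roots: (z - 2), (z + 3).
Complete factorization: f(z) = (z + 3)·(z - 2)·(z^2 + 2z + 3).
Factor degrees with multiplicity: 1 + 1 + 2 = 4.

1, 1, 2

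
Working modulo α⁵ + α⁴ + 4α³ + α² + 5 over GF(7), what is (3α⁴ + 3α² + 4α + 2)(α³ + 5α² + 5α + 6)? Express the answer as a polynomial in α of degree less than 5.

Multiply in GF(7)[α]: (3α⁴ + 3α² + 4α + 2)·(α³ + 5α² + 5α + 6) = 3α⁷ + α⁶ + 4α⁵ + 2α⁴ + 2α³ + 6α² + 6α + 5.
Reduce using α⁵ ≡ 6α⁴ + 3α³ + 6α² + 2 (mod α⁵ + α⁴ + 4α³ + α² + 5).
Reduced: 6α⁴ + 4α² + 2α.

6α^4 + 4α^2 + 2α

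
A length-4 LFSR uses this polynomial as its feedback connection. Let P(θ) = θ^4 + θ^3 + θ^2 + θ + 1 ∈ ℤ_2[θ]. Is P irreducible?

Yes

Check for roots in ℤ_2: P(0) = 1; P(1) = 1.
No roots, so no linear factors.
Monic irreducibles of degree 2 over GF(2): θ^2 + θ + 1.
None of them divide P (all give nonzero remainder).
No irreducible factor of degree ≤ 2 exists, so P is irreducible over GF(2).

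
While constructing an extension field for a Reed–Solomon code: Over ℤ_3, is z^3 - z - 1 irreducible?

Write m(z) = z^3 - z - 1.
Check for roots in ℤ_3: m(0) = 2; m(1) = 2; m(2) = 2.
No roots. A degree-3 polynomial over a field with no linear factor is irreducible.

Yes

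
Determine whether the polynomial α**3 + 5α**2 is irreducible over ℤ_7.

No

Write P(α) = α**3 + 5α**2.
Check for roots in ℤ_7: P(0) = 0 → root; P(1) = 6; P(2) = 0 → root; P(3) = 2; P(4) = 4; P(5) = 5; P(6) = 4.
P(0) = 0, so (α) divides P(α); P is reducible.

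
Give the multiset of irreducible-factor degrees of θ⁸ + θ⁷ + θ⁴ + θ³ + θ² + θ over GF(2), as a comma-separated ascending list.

1, 1, 3, 3

Write g(θ) = θ⁸ + θ⁷ + θ⁴ + θ³ + θ² + θ.
Roots in GF(2): g(0) = 0 → root; g(1) = 0 → root.
Linear factors from roots: (θ), (θ + 1).
Complete factorization: g(θ) = (θ)·(θ + 1)·(θ³ + θ + 1)^2.
Factor degrees with multiplicity: 1 + 1 + 3 + 3 = 8.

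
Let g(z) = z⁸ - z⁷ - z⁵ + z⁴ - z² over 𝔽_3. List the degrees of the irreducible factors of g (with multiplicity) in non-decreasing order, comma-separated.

Roots in 𝔽_3: g(0) = 0 → root; g(1) = 2; g(2) = 0 → root.
Linear factors from roots: (z), (z + 1).
Complete factorization: g(z) = (z + 1)·(z)^2·(z² + 1)·(z³ + z² + z - 1).
Factor degrees with multiplicity: 1 + 1 + 1 + 2 + 3 = 8.

1, 1, 1, 2, 3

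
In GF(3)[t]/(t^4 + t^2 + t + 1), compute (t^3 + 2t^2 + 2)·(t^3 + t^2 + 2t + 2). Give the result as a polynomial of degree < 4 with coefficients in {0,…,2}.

Multiply in GF(3)[t]: (t^3 + 2t^2 + 2)·(t^3 + t^2 + 2t + 2) = t^6 + t^4 + 2t^3 + t + 1.
Reduce using t^4 ≡ 2t^2 + 2t + 2 (mod t^4 + t^2 + t + 1).
Reduced: t^3 + 2t^2 + t + 1.

t^3 + 2t^2 + t + 1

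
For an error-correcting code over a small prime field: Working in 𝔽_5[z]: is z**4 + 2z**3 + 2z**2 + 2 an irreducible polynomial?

No

Write g(z) = z**4 + 2z**3 + 2z**2 + 2.
Check for roots in 𝔽_5: g(0) = 2; g(1) = 2; g(2) = 2; g(3) = 0 → root; g(4) = 3.
g(3) = 0, so (z − 3) divides g(z); g is reducible.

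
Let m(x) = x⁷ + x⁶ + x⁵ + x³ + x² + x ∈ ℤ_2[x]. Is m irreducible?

No

Check for roots in ℤ_2: m(0) = 0 → root; m(1) = 0 → root.
m(0) = 0, so (x) divides m(x); m is reducible.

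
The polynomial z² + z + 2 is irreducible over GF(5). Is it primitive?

Write f(z) = z² + z + 2.
|GF(5^2)^×| = 5^2 − 1 = 24. Prime factorization: 24 = 2^3·3.
f is primitive ⇔ z has order 24 in GF(5)[z]/(f), i.e. z^(24/q) ≠ 1 for each prime q | 24.
z^(12) mod f = 4.
z^(8) mod f = 3z + 1.
None equal 1, so z has full order 24; f is primitive.

Yes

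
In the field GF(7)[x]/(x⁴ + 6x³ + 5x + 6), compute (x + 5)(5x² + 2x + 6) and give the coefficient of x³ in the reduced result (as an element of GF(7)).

Multiply in GF(7)[x]: (x + 5)·(5x² + 2x + 6) = 5x³ + 6x² + 2x + 2.
Reduced: 5x³ + 6x² + 2x + 2.

5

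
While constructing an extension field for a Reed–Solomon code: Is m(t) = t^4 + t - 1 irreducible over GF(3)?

Yes

Check for roots in GF(3): m(0) = 2; m(1) = 1; m(2) = 2.
No roots, so no linear factors.
Monic irreducibles of degree 2 over GF(3): t^2 + 1, t^2 + t - 1, t^2 - t - 1.
None of them divide m (all give nonzero remainder).
No irreducible factor of degree ≤ 2 exists, so m is irreducible over GF(3).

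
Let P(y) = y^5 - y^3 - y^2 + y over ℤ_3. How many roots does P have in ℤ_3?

Evaluate at each of the 3 elements of ℤ_3:
P(0) = 0 → root; P(1) = 0 → root; P(2) = 1.
Roots: {0, 1}.

2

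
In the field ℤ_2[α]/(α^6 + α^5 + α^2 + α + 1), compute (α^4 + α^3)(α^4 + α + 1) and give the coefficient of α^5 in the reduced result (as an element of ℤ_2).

Multiply in ℤ_2[α]: (α^4 + α^3)·(α^4 + α + 1) = α^8 + α^7 + α^5 + α^3.
Reduce using α^6 ≡ α^5 + α^2 + α + 1 (mod α^6 + α^5 + α^2 + α + 1).
Reduced: α^5 + α^4 + α^2.

1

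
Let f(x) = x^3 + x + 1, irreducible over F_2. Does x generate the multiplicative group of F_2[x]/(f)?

|GF(2^3)^×| = 2^3 − 1 = 7. Prime factorization: 7 = 7.
f is primitive ⇔ x has order 7 in GF(2)[x]/(f), i.e. x^(7/q) ≠ 1 for each prime q | 7.
x^(1) mod f = x.
None equal 1, so x has full order 7; f is primitive.

Yes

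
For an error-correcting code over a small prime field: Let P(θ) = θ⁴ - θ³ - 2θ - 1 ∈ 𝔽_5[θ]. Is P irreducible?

Check for roots in 𝔽_5: P(0) = 4; P(1) = 2; P(2) = 3; P(3) = 2; P(4) = 3.
No roots, so no linear factors.
Degree-2 irreducible divisors: test the 10 monic irreducibles of degree 2 over GF(5).
None of them divide P (all give nonzero remainder).
No irreducible factor of degree ≤ 2 exists, so P is irreducible over GF(5).

Yes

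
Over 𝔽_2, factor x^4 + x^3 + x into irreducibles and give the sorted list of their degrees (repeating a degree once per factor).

1, 3

Write f(x) = x^4 + x^3 + x.
Roots in 𝔽_2: f(0) = 0 → root; f(1) = 1.
Linear factors from roots: (x).
Complete factorization: f(x) = (x)·(x^3 + x^2 + 1).
Factor degrees with multiplicity: 1 + 3 = 4.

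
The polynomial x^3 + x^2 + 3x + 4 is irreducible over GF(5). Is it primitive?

No

Write f(x) = x^3 + x^2 + 3x + 4.
|GF(5^3)^×| = 5^3 − 1 = 124. Prime factorization: 124 = 2^2·31.
f is primitive ⇔ x has order 124 in GF(5)[x]/(f), i.e. x^(124/q) ≠ 1 for each prime q | 124.
x^(62) mod f = 1
x^(4) mod f = 3x^2 + 4x + 4.
Since x^(62) = 1, the order of x divides 62 < 124; not primitive.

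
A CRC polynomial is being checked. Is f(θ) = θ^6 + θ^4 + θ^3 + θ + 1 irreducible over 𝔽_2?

Check for roots in 𝔽_2: f(0) = 1; f(1) = 1.
No roots, so no linear factors.
Monic irreducibles of degree 2 over GF(2): θ^2 + θ + 1.
None of them divide f (all give nonzero remainder).
Monic irreducibles of degree 3 over GF(2): θ^3 + θ + 1, θ^3 + θ^2 + 1.
None of them divide f (all give nonzero remainder).
No irreducible factor of degree ≤ 3 exists, so f is irreducible over GF(2).

Yes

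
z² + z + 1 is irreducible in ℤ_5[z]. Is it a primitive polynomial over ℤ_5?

Write f(z) = z² + z + 1.
|GF(5^2)^×| = 5^2 − 1 = 24. Prime factorization: 24 = 2^3·3.
f is primitive ⇔ z has order 24 in GF(5)[z]/(f), i.e. z^(24/q) ≠ 1 for each prime q | 24.
z^(12) mod f = 1
z^(8) mod f = 4z + 4.
Since z^(12) = 1, the order of z divides 12 < 24; not primitive.

No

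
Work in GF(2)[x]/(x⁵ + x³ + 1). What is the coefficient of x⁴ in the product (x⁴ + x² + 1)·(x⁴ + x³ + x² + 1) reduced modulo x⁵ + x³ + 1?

0

Multiply in GF(2)[x]: (x⁴ + x² + 1)·(x⁴ + x³ + x² + 1) = x⁸ + x⁷ + x⁵ + x⁴ + x³ + 1.
Reduce using x⁵ ≡ x³ + 1 (mod x⁵ + x³ + 1).
Reduced: x² + x + 1.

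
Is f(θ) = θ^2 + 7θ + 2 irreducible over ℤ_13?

Yes

Check each element of ℤ_13 for a root: f(0)=2, f(1)=10, f(2)=7, f(3)=6, f(4)=7, f(5)=10, f(6)=2, f(7)=9, f(8)=5, f(9)=3, f(10)=3, f(11)=5, f(12)=9.
No roots. A degree-2 polynomial over a field with no linear factor is irreducible.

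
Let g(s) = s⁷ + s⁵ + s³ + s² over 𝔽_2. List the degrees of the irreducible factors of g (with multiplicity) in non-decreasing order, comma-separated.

1, 1, 1, 4

Roots in 𝔽_2: g(0) = 0 → root; g(1) = 0 → root.
Linear factors from roots: (s), (s + 1).
Complete factorization: g(s) = (s + 1)·(s)^2·(s⁴ + s³ + 1).
Factor degrees with multiplicity: 1 + 1 + 1 + 4 = 7.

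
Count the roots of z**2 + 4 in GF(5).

Write P(z) = z**2 + 4.
Evaluate at each of the 5 elements of GF(5):
P(0) = 4; P(1) = 0 → root; P(2) = 3; P(3) = 3; P(4) = 0 → root.
Roots: {1, 4}.

2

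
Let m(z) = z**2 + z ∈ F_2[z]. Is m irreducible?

No

Check for roots in F_2: m(0) = 0 → root; m(1) = 0 → root.
m(0) = 0, so (z) divides m(z); m is reducible.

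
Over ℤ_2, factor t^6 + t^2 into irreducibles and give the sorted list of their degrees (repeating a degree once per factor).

1, 1, 1, 1, 1, 1

Write f(t) = t^6 + t^2.
Roots in ℤ_2: f(0) = 0 → root; f(1) = 0 → root.
Linear factors from roots: (t), (t + 1).
Complete factorization: f(t) = (t)^2·(t + 1)^4.
Factor degrees with multiplicity: 1 + 1 + 1 + 1 + 1 + 1 = 6.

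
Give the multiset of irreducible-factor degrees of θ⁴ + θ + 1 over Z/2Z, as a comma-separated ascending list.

Write f(θ) = θ⁴ + θ + 1.
Roots in Z/2Z: f(0) = 1; f(1) = 1.
Complete factorization: f(θ) = (θ⁴ + θ + 1).
Factor degrees with multiplicity: 4 = 4.

4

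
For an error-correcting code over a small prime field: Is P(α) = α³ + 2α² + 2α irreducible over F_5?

Check for roots in F_5: P(0) = 0 → root; P(1) = 0 → root; P(2) = 0 → root; P(3) = 1; P(4) = 4.
P(0) = 0, so (α) divides P(α); P is reducible.

No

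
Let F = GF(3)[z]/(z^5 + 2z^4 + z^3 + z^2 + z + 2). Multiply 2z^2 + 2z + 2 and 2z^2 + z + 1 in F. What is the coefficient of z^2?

2

Multiply in GF(3)[z]: (2z^2 + 2z + 2)·(2z^2 + z + 1) = z^4 + 2z^2 + z + 2.
Reduced: z^4 + 2z^2 + z + 2.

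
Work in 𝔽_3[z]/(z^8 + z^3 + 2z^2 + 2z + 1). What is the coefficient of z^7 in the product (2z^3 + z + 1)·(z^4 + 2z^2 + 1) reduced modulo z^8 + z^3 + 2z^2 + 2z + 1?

2

Multiply in 𝔽_3[z]: (2z^3 + z + 1)·(z^4 + 2z^2 + 1) = 2z^7 + 2z^5 + z^4 + z^3 + 2z^2 + z + 1.
Reduced: 2z^7 + 2z^5 + z^4 + z^3 + 2z^2 + z + 1.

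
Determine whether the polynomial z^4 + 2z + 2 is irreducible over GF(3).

Yes

Write m(z) = z^4 + 2z + 2.
Check for roots in GF(3): m(0) = 2; m(1) = 2; m(2) = 1.
No roots, so no linear factors.
Monic irreducibles of degree 2 over GF(3): z^2 + 1, z^2 + z + 2, z^2 + 2z + 2.
None of them divide m (all give nonzero remainder).
No irreducible factor of degree ≤ 2 exists, so m is irreducible over GF(3).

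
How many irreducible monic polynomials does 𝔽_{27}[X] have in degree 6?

64566684

The number of monic irreducibles of degree 6 over GF(27) is (1/6)·Σ_{d∣6} μ(6/d) 27^d.
Divisors of 6: 1, 2, 3, 6; μ(6/d) for each: 1, -1, -1, 1.
Σ = 27^1 − 27^2 − 27^3 + 27^6 = 387400104.
N = 387400104/6 = 64566684.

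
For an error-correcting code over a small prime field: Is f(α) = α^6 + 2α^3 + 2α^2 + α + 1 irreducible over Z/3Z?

Check for roots in Z/3Z: f(0) = 1; f(1) = 1; f(2) = 1.
No roots, so no linear factors.
Monic irreducibles of degree 2 over GF(3): α^2 + 1, α^2 + α + 2, α^2 + 2α + 2.
None of them divide f (all give nonzero remainder).
Degree-3 irreducible divisors: test the 8 monic irreducibles of degree 3 over GF(3).
None of them divide f (all give nonzero remainder).
No irreducible factor of degree ≤ 3 exists, so f is irreducible over GF(3).

Yes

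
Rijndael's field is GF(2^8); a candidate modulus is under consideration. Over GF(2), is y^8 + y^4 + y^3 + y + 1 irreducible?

Write m(y) = y^8 + y^4 + y^3 + y + 1.
Check for roots in GF(2): m(0) = 1; m(1) = 1.
No roots, so no linear factors.
Monic irreducibles of degree 2 over GF(2): y^2 + y + 1.
None of them divide m (all give nonzero remainder).
Monic irreducibles of degree 3 over GF(2): y^3 + y + 1, y^3 + y^2 + 1.
None of them divide m (all give nonzero remainder).
Monic irreducibles of degree 4 over GF(2): y^4 + y + 1, y^4 + y^3 + 1, y^4 + y^3 + y^2 + y + 1.
None of them divide m (all give nonzero remainder).
No irreducible factor of degree ≤ 4 exists, so m is irreducible over GF(2).

Yes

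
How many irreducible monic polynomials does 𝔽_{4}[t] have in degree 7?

x^(4^7) − x is the product of all monic irreducibles of degree dividing 7; Möbius inversion gives N = (1/7) Σ μ(7/d)·4^d.
Divisors of 7: 1, 7; μ(7/d) for each: -1, 1.
Σ = − 4^1 + 4^7 = 16380.
N = 16380/7 = 2340.

2340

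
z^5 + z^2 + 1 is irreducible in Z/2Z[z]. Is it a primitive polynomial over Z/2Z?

Yes

Write f(z) = z^5 + z^2 + 1.
|GF(2^5)^×| = 2^5 − 1 = 31. Prime factorization: 31 = 31.
f is primitive ⇔ z has order 31 in GF(2)[z]/(f), i.e. z^(31/q) ≠ 1 for each prime q | 31.
z^(1) mod f = z.
None equal 1, so z has full order 31; f is primitive.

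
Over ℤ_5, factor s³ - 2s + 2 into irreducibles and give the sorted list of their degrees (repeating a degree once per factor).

Write h(s) = s³ - 2s + 2.
Roots in ℤ_5: h(0) = 2; h(1) = 1; h(2) = 1; h(3) = 3; h(4) = 3.
Complete factorization: h(s) = (s³ - 2s + 2).
Factor degrees with multiplicity: 3 = 3.

3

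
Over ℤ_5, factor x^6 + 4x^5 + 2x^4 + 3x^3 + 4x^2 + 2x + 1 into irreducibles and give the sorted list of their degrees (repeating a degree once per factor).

Write h(x) = x^6 + 4x^5 + 2x^4 + 3x^3 + 4x^2 + 2x + 1.
Roots in ℤ_5: h(0) = 1; h(1) = 2; h(2) = 4; h(3) = 2; h(4) = 4.
Complete factorization: h(x) = (x^6 + 4x^5 + 2x^4 + 3x^3 + 4x^2 + 2x + 1).
Factor degrees with multiplicity: 6 = 6.

6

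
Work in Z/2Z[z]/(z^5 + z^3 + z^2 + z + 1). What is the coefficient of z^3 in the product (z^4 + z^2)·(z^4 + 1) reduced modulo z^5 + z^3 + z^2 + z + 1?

Multiply in Z/2Z[z]: (z^4 + z^2)·(z^4 + 1) = z^8 + z^6 + z^4 + z^2.
Reduce using z^5 ≡ z^3 + z^2 + z + 1 (mod z^5 + z^3 + z^2 + z + 1).
Reduced: z + 1.

0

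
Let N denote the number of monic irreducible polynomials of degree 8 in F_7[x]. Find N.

720300

Gauss's count: N_{7}(8) = (1/8) Σ_{d|8} μ(8/d)·7^d.
Divisors of 8: 1, 2, 4, 8; μ(8/d) for each: 0, 0, -1, 1.
Σ = − 7^4 + 7^8 = 5762400.
N = 5762400/8 = 720300.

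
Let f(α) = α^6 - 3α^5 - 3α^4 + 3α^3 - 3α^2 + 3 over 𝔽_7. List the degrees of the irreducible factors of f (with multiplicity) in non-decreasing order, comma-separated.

6

Complete factorization: f(α) = (α^6 - 3α^5 - 3α^4 + 3α^3 - 3α^2 + 3).
Factor degrees with multiplicity: 6 = 6.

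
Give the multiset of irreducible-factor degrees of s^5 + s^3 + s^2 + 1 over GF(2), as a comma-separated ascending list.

Write f(s) = s^5 + s^3 + s^2 + 1.
Roots in GF(2): f(0) = 1; f(1) = 0 → root.
Linear factors from roots: (s + 1).
Complete factorization: f(s) = (s + 1)^3·(s^2 + s + 1).
Factor degrees with multiplicity: 1 + 1 + 1 + 2 = 5.

1, 1, 1, 2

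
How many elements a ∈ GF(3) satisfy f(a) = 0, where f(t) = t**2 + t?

Evaluate at each of the 3 elements of GF(3):
f(0) = 0 → root; f(1) = 2; f(2) = 0 → root.
Roots: {0, 2}.

2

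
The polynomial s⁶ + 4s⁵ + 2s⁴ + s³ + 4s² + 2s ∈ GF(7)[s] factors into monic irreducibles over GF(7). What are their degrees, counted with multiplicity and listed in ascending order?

1, 1, 1, 1, 1, 1

Write f(s) = s⁶ + 4s⁵ + 2s⁴ + s³ + 4s² + 2s.
Linear factors from roots: (s), (s + 6), (s + 5), (s + 4), (s + 2), (s + 1).
Complete factorization: f(s) = (s)·(s + 1)·(s + 2)·(s + 4)·(s + 5)·(s + 6).
Factor degrees with multiplicity: 1 + 1 + 1 + 1 + 1 + 1 = 6.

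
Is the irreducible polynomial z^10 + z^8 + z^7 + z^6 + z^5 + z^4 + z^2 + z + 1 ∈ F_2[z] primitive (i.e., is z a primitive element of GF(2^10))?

Write f(z) = z^10 + z^8 + z^7 + z^6 + z^5 + z^4 + z^2 + z + 1.
|GF(2^10)^×| = 2^10 − 1 = 1023. Prime factorization: 1023 = 3·11·31.
f is primitive ⇔ z has order 1023 in GF(2)[z]/(f), i.e. z^(1023/q) ≠ 1 for each prime q | 1023.
z^(341) mod f = z^9 + z^3 + z^2 + 1.
z^(93) mod f = z^8 + z^6 + z^5 + z^4 + z^2 + 1.
z^(33) mod f = z^7 + z^4 + z^3 + z.
None equal 1, so z has full order 1023; f is primitive.

Yes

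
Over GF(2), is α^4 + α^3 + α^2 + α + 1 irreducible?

Yes

Write P(α) = α^4 + α^3 + α^2 + α + 1.
Check for roots in GF(2): P(0) = 1; P(1) = 1.
No roots, so no linear factors.
Monic irreducibles of degree 2 over GF(2): α^2 + α + 1.
None of them divide P (all give nonzero remainder).
No irreducible factor of degree ≤ 2 exists, so P is irreducible over GF(2).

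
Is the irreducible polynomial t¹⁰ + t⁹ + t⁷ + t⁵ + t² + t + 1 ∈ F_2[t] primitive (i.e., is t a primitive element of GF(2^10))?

Write f(t) = t¹⁰ + t⁹ + t⁷ + t⁵ + t² + t + 1.
|GF(2^10)^×| = 2^10 − 1 = 1023. Prime factorization: 1023 = 3·11·31.
f is primitive ⇔ t has order 1023 in GF(2)[t]/(f), i.e. t^(1023/q) ≠ 1 for each prime q | 1023.
t^(341) mod f = t⁹ + t⁷ + t⁶ + t⁵ + t³ + 1.
t^(93) mod f = 1
t^(33) mod f = t⁶ + t³ + 1.
Since t^(93) = 1, the order of t divides 93 < 1023; not primitive.

No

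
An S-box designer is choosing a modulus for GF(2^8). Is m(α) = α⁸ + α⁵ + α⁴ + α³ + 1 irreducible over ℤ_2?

Check for roots in ℤ_2: m(0) = 1; m(1) = 1.
No roots, so no linear factors.
Monic irreducibles of degree 2 over GF(2): α² + α + 1.
None of them divide m (all give nonzero remainder).
Monic irreducibles of degree 3 over GF(2): α³ + α + 1, α³ + α² + 1.
None of them divide m (all give nonzero remainder).
Monic irreducibles of degree 4 over GF(2): α⁴ + α + 1, α⁴ + α³ + 1, α⁴ + α³ + α² + α + 1.
None of them divide m (all give nonzero remainder).
No irreducible factor of degree ≤ 4 exists, so m is irreducible over GF(2).

Yes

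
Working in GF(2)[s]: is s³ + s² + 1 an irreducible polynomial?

Write g(s) = s³ + s² + 1.
Check for roots in GF(2): g(0) = 1; g(1) = 1.
No roots. A degree-3 polynomial over a field with no linear factor is irreducible.

Yes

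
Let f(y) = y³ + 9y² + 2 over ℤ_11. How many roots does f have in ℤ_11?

2

Evaluate at each of the 11 elements of ℤ_11:
f(0) = 2; f(1) = 1; f(2) = 2; f(3) = 0 → root; f(4) = 1; f(5) = 0 → root; f(6) = 3; f(7) = 5; f(8) = 1; f(9) = 8; f(10) = 10.
Roots: {3, 5}.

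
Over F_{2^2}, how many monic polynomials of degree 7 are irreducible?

Gauss's count: N_{4}(7) = (1/7) Σ_{d|7} μ(7/d)·4^d.
Divisors of 7: 1, 7; μ(7/d) for each: -1, 1.
Σ = − 4^1 + 4^7 = 16380.
N = 16380/7 = 2340.

2340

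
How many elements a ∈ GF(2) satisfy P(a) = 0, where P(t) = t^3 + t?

Evaluate at each of the 2 elements of GF(2):
P(0) = 0 → root; P(1) = 0 → root.
Roots: {0, 1}.

2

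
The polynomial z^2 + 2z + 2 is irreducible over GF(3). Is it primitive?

Yes

Write f(z) = z^2 + 2z + 2.
|GF(3^2)^×| = 3^2 − 1 = 8. Prime factorization: 8 = 2^3.
f is primitive ⇔ z has order 8 in GF(3)[z]/(f), i.e. z^(8/q) ≠ 1 for each prime q | 8.
z^(4) mod f = 2.
None equal 1, so z has full order 8; f is primitive.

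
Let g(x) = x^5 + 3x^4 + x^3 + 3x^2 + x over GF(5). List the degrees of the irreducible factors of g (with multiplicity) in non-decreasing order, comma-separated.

1, 4

Roots in GF(5): g(0) = 0 → root; g(1) = 4; g(2) = 2; g(3) = 3; g(4) = 3.
Linear factors from roots: (x).
Complete factorization: g(x) = (x)·(x^4 + 3x^3 + x^2 + 3x + 1).
Factor degrees with multiplicity: 1 + 4 = 5.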